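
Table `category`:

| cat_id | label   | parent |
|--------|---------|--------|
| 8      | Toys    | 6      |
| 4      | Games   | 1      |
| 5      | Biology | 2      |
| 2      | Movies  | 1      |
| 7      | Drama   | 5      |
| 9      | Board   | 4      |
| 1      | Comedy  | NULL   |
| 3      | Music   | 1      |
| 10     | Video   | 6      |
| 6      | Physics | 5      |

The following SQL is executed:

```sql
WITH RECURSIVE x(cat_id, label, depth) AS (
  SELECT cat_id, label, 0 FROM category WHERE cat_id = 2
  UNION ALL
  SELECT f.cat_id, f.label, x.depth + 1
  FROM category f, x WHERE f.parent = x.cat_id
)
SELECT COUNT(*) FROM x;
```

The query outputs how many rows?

Base: cat_id=2 (Movies) at depth 0.
Iteration 1: rows with parent in {2} -> Biology (id 5, depth 1).
Iteration 2: rows with parent in {5} -> Physics (id 6, depth 2), Drama (id 7, depth 2).
Iteration 3: rows with parent in {6,7} -> Toys (id 8, depth 3), Video (id 10, depth 3).
Iteration 4: no rows with parent in {8,10}; recursion stops.
Total rows emitted: 6.

6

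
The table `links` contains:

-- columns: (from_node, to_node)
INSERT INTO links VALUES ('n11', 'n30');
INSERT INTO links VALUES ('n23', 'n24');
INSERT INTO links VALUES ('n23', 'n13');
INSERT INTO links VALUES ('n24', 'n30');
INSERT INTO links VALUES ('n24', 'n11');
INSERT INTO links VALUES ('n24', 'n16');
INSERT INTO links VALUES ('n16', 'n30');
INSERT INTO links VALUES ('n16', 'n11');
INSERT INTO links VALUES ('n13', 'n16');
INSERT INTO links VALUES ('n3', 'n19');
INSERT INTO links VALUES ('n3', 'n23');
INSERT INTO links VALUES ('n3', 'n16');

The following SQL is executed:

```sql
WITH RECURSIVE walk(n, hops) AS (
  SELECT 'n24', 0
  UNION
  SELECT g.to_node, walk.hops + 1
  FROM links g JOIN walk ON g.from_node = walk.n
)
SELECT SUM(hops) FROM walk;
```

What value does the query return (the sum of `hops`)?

Base: (n24, hops=0).
Iteration 1: edges from {n24} -> (n11, hops=1), (n16, hops=1), (n30, hops=1).
Iteration 2: edges from {n11,n16,n30} -> (n11, hops=2), (n30, hops=2). [UNION drops 1 duplicate row(s)]
Iteration 3: edges from {n11,n30} -> (n30, hops=3).
Iteration 4: no outgoing edges from {n30}; recursion stops.
SUM(hops) = 0 + 1 + 1 + 1 + 2 + 2 + 3 = 10.

10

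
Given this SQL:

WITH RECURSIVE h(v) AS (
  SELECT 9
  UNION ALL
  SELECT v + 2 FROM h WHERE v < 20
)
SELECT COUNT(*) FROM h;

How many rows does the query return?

Base: v=9.
Iteration 1: 9 < 20 holds -> v = 9 + 2 = 11.
Iteration 2: 11 < 20 holds -> v = 11 + 2 = 13.
Iteration 3: 13 < 20 holds -> v = 13 + 2 = 15.
Iteration 4: 15 < 20 holds -> v = 15 + 2 = 17.
Iteration 5: 17 < 20 holds -> v = 17 + 2 = 19.
Iteration 6: 19 < 20 holds -> v = 19 + 2 = 21.
Iteration 7: 21 < 20 fails; recursion stops.
Total rows emitted: 7.

7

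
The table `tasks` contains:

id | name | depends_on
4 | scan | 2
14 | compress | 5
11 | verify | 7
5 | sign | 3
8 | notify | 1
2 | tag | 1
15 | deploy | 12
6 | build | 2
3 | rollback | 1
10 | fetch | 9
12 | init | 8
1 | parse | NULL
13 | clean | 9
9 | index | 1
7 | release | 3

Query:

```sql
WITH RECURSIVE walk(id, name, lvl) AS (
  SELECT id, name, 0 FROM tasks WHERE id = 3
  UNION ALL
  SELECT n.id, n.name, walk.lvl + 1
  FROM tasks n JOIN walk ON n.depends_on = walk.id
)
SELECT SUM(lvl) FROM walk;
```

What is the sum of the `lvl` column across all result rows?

6

Base: id=3 (rollback) at lvl 0.
Iteration 1: rows with depends_on in {3} -> sign (id 5, lvl 1), release (id 7, lvl 1).
Iteration 2: rows with depends_on in {5,7} -> verify (id 11, lvl 2), compress (id 14, lvl 2).
Iteration 3: no rows with depends_on in {11,14}; recursion stops.
SUM(lvl) = 0 + 1 + 1 + 2 + 2 = 6.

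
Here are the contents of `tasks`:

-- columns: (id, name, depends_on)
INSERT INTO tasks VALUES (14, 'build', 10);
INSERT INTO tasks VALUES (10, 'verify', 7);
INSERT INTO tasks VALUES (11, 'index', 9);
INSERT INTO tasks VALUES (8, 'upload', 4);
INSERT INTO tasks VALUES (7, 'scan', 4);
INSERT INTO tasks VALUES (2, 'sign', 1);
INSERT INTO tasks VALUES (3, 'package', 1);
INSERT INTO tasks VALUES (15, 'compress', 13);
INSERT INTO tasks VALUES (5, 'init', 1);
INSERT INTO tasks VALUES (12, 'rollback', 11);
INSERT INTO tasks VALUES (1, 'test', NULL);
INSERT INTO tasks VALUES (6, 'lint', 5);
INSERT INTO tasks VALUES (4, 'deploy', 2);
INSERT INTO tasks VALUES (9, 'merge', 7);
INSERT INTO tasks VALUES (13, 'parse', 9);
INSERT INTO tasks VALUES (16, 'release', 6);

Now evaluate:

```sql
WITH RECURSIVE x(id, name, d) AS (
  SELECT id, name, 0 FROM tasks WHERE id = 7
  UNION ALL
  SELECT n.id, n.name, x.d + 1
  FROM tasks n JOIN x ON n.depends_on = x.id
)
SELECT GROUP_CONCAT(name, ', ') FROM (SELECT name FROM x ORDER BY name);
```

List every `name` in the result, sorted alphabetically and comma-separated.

Base: id=7 (scan) at d 0.
Iteration 1: rows with depends_on in {7} -> merge (id 9, d 1), verify (id 10, d 1).
Iteration 2: rows with depends_on in {9,10} -> index (id 11, d 2), parse (id 13, d 2), build (id 14, d 2).
Iteration 3: rows with depends_on in {11,13,14} -> rollback (id 12, d 3), compress (id 15, d 3).
Iteration 4: no rows with depends_on in {12,15}; recursion stops.

build, compress, index, merge, parse, rollback, scan, verify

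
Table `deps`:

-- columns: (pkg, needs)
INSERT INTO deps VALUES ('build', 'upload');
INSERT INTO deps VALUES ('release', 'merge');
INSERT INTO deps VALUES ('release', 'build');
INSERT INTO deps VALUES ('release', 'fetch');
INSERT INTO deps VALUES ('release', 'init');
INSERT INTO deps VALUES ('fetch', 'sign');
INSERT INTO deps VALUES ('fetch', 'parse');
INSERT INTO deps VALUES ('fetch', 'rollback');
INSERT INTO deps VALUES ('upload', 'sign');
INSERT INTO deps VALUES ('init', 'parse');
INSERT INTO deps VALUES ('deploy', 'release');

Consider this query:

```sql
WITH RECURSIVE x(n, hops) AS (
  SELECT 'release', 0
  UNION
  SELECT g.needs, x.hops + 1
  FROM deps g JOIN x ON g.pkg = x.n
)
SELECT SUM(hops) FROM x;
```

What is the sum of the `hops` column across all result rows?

Base: (release, hops=0).
Iteration 1: edges from {release} -> (build, hops=1), (fetch, hops=1), (init, hops=1), (merge, hops=1).
Iteration 2: edges from {build,fetch,init,merge} -> (parse, hops=2), (rollback, hops=2), (sign, hops=2), (upload, hops=2). [UNION drops 1 duplicate row(s)]
Iteration 3: edges from {parse,rollback,sign,upload} -> (sign, hops=3).
Iteration 4: no outgoing edges from {sign}; recursion stops.
SUM(hops) = 0 + 1 + 1 + 1 + 1 + 2 + 2 + 2 + 2 + 3 = 15.

15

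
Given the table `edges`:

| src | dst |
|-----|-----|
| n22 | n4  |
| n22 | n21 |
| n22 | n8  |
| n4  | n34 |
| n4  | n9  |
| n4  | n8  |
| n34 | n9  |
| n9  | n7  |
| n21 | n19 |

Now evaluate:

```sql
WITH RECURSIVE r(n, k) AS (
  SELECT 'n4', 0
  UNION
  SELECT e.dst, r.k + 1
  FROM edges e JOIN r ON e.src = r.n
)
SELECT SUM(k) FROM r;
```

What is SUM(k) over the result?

Base: (n4, k=0).
Iteration 1: edges from {n4} -> (n34, k=1), (n8, k=1), (n9, k=1).
Iteration 2: edges from {n34,n8,n9} -> (n7, k=2), (n9, k=2).
Iteration 3: edges from {n7,n9} -> (n7, k=3).
Iteration 4: no outgoing edges from {n7}; recursion stops.
SUM(k) = 0 + 1 + 1 + 1 + 2 + 2 + 3 = 10.

10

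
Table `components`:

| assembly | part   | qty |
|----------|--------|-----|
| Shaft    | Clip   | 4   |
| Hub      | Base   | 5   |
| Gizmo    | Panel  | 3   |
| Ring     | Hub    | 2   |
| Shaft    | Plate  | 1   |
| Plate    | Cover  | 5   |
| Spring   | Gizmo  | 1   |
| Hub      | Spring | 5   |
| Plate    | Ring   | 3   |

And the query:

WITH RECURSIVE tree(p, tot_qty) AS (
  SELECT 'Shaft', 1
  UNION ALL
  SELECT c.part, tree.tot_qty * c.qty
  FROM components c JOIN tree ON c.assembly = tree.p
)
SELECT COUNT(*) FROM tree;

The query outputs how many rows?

Base: (Shaft, tot_qty=1).
Iteration 1: components of {Shaft} -> Clip = 1*4 = 4, Plate = 1*1 = 1.
Iteration 2: components of {Clip,Plate} -> Cover = 1*5 = 5, Ring = 1*3 = 3.
Iteration 3: components of {Cover,Ring} -> Hub = 3*2 = 6.
Iteration 4: components of {Hub} -> Base = 6*5 = 30, Spring = 6*5 = 30.
Iteration 5: components of {Base,Spring} -> Gizmo = 30*1 = 30.
Iteration 6: components of {Gizmo} -> Panel = 30*3 = 90.
Iteration 7: no further components; recursion stops.
Total rows emitted: 10.

10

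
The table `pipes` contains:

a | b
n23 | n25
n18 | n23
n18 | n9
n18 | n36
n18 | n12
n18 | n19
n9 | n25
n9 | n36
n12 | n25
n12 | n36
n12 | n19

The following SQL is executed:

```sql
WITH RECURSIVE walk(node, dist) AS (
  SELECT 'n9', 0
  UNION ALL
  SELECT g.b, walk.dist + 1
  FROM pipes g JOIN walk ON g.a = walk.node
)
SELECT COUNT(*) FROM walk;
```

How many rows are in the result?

3

Base: (n9, dist=0).
Iteration 1: edges from {n9} -> (n25, dist=1), (n36, dist=1).
Iteration 2: no outgoing edges from {n25,n36}; recursion stops.
Total rows emitted: 3.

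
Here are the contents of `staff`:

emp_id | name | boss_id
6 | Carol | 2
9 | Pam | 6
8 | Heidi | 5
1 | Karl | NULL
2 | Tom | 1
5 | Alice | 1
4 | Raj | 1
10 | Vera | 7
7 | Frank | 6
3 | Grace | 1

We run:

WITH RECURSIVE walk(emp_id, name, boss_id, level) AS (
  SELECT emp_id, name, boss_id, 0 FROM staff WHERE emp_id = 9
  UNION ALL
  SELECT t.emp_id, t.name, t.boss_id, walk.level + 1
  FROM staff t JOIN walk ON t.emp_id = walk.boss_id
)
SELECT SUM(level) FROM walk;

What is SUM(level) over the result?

Base: emp_id=9 (Pam), boss_id=6, level 0.
Iteration 1: join on emp_id=6 -> Carol (id 6, boss_id=2, level 1).
Iteration 2: join on emp_id=2 -> Tom (id 2, boss_id=1, level 2).
Iteration 3: join on emp_id=1 -> Karl (id 1, boss_id=NULL, level 3).
Iteration 4: boss_id is NULL; no match; recursion stops.
SUM(level) = 0 + 1 + 2 + 3 = 6.

6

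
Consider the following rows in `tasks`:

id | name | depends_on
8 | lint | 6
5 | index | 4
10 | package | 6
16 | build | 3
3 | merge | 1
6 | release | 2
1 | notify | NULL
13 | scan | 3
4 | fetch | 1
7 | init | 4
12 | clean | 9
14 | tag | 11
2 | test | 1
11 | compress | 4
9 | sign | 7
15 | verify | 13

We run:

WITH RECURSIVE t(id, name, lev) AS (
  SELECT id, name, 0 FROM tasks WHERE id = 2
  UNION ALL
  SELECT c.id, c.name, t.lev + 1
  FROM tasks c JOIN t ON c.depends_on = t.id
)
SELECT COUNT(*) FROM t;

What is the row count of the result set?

Base: id=2 (test) at lev 0.
Iteration 1: rows with depends_on in {2} -> release (id 6, lev 1).
Iteration 2: rows with depends_on in {6} -> lint (id 8, lev 2), package (id 10, lev 2).
Iteration 3: no rows with depends_on in {8,10}; recursion stops.
Total rows emitted: 4.

4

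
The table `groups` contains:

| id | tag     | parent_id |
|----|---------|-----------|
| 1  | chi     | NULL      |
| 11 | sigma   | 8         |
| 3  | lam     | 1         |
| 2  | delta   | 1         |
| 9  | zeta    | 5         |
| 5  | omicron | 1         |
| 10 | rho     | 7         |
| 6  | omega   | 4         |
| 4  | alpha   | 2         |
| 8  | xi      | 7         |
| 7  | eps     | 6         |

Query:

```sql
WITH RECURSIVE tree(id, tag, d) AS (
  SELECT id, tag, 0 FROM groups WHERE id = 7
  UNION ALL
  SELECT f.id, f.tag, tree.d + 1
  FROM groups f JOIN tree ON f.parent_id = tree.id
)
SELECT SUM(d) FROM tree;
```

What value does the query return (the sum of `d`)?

Base: id=7 (eps) at d 0.
Iteration 1: rows with parent_id in {7} -> xi (id 8, d 1), rho (id 10, d 1).
Iteration 2: rows with parent_id in {8,10} -> sigma (id 11, d 2).
Iteration 3: no rows with parent_id in {11}; recursion stops.
SUM(d) = 0 + 1 + 1 + 2 = 4.

4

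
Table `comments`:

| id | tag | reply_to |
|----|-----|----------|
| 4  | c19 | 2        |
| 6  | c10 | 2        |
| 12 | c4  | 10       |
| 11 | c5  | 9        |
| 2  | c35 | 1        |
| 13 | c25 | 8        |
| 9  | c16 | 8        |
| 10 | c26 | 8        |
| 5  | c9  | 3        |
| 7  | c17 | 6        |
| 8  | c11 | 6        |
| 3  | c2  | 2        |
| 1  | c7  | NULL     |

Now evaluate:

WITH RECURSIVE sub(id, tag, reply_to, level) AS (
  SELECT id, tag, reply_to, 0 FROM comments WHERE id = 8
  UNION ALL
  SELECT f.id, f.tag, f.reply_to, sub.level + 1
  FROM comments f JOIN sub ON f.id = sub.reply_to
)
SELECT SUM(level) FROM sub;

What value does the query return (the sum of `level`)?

6

Base: id=8 (c11), reply_to=6, level 0.
Iteration 1: join on id=6 -> c10 (id 6, reply_to=2, level 1).
Iteration 2: join on id=2 -> c35 (id 2, reply_to=1, level 2).
Iteration 3: join on id=1 -> c7 (id 1, reply_to=NULL, level 3).
Iteration 4: reply_to is NULL; no match; recursion stops.
SUM(level) = 0 + 1 + 2 + 3 = 6.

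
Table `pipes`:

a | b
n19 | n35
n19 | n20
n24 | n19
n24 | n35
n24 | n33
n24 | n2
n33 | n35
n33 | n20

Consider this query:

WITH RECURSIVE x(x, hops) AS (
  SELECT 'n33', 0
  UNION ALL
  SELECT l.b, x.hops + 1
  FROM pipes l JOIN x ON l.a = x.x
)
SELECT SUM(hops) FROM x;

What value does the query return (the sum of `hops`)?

Base: (n33, hops=0).
Iteration 1: edges from {n33} -> (n20, hops=1), (n35, hops=1).
Iteration 2: no outgoing edges from {n20,n35}; recursion stops.
SUM(hops) = 0 + 1 + 1 = 2.

2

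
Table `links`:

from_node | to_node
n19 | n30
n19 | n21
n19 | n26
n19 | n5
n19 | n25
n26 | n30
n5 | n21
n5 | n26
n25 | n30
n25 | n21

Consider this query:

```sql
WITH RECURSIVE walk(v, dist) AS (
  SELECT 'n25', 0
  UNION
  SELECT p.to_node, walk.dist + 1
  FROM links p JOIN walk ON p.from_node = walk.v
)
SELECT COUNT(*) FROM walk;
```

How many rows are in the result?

Base: (n25, dist=0).
Iteration 1: edges from {n25} -> (n21, dist=1), (n30, dist=1).
Iteration 2: no outgoing edges from {n21,n30}; recursion stops.
Total rows emitted: 3.

3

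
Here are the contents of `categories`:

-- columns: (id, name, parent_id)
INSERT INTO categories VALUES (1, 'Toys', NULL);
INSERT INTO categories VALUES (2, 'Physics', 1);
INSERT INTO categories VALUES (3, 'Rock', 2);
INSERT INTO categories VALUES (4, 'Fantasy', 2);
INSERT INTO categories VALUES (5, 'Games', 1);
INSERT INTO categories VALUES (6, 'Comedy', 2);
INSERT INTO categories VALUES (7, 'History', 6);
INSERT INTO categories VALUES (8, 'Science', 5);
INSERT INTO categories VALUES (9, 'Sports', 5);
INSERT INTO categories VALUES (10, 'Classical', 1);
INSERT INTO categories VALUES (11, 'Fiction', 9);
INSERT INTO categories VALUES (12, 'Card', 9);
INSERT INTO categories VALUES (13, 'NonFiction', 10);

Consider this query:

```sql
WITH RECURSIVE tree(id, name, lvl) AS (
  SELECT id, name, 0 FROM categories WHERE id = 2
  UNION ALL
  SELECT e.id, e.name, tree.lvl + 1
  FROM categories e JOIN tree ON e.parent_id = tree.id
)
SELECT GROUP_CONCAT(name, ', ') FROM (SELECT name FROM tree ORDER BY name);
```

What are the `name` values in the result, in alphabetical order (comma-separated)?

Base: id=2 (Physics) at lvl 0.
Iteration 1: rows with parent_id in {2} -> Rock (id 3, lvl 1), Fantasy (id 4, lvl 1), Comedy (id 6, lvl 1).
Iteration 2: rows with parent_id in {3,4,6} -> History (id 7, lvl 2).
Iteration 3: no rows with parent_id in {7}; recursion stops.

Comedy, Fantasy, History, Physics, Rock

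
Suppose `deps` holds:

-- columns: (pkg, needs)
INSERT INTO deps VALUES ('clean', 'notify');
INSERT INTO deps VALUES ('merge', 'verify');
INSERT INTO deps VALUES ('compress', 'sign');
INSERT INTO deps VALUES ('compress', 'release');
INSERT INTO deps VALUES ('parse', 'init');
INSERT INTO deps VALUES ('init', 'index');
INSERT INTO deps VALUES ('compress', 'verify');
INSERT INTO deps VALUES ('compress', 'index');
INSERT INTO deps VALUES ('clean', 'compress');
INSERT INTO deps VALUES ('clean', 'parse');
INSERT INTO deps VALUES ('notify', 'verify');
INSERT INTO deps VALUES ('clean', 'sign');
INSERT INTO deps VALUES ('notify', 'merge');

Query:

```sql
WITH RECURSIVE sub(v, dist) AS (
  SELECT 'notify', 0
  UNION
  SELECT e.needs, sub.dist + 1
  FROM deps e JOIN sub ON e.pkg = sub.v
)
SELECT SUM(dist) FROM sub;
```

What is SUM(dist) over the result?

Base: (notify, dist=0).
Iteration 1: edges from {notify} -> (merge, dist=1), (verify, dist=1).
Iteration 2: edges from {merge,verify} -> (verify, dist=2).
Iteration 3: no outgoing edges from {verify}; recursion stops.
SUM(dist) = 0 + 1 + 1 + 2 = 4.

4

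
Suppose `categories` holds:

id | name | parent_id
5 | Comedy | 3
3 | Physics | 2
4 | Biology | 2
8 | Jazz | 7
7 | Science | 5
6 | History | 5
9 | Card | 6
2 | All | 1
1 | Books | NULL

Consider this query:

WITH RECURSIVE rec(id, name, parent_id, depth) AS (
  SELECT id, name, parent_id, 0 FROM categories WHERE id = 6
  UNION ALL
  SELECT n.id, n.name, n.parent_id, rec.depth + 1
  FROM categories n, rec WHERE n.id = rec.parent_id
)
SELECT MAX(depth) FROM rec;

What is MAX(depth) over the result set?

Base: id=6 (History), parent_id=5, depth 0.
Iteration 1: join on id=5 -> Comedy (id 5, parent_id=3, depth 1).
Iteration 2: join on id=3 -> Physics (id 3, parent_id=2, depth 2).
Iteration 3: join on id=2 -> All (id 2, parent_id=1, depth 3).
Iteration 4: join on id=1 -> Books (id 1, parent_id=NULL, depth 4).
Iteration 5: parent_id is NULL; no match; recursion stops.
depth values: 0, 1, 2, 3, 4; the maximum is 4.

4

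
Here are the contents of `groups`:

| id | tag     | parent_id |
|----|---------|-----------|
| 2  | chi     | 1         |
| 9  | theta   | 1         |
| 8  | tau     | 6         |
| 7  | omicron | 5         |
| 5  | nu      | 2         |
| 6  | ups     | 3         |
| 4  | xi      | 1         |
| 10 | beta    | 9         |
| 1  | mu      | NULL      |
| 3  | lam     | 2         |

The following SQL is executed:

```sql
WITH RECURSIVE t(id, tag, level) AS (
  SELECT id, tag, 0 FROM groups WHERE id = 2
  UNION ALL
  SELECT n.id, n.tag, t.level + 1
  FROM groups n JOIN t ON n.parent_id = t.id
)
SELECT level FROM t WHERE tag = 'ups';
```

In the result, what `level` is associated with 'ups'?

2

Base: id=2 (chi) at level 0.
Iteration 1: rows with parent_id in {2} -> lam (id 3, level 1), nu (id 5, level 1).
Iteration 2: rows with parent_id in {3,5} -> ups (id 6, level 2), omicron (id 7, level 2).
Iteration 3: rows with parent_id in {6,7} -> tau (id 8, level 3).
Iteration 4: no rows with parent_id in {8}; recursion stops.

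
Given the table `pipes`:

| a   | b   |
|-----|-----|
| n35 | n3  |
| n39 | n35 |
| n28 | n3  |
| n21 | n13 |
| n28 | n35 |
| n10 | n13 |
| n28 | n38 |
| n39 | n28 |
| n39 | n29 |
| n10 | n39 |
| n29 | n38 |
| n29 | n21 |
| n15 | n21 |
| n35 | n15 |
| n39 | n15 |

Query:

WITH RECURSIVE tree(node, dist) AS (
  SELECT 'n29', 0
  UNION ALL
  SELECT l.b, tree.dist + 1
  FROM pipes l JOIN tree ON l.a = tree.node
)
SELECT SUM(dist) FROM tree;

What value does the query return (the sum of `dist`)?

Base: (n29, dist=0).
Iteration 1: edges from {n29} -> (n21, dist=1), (n38, dist=1).
Iteration 2: edges from {n21,n38} -> (n13, dist=2).
Iteration 3: no outgoing edges from {n13}; recursion stops.
SUM(dist) = 0 + 1 + 1 + 2 = 4.

4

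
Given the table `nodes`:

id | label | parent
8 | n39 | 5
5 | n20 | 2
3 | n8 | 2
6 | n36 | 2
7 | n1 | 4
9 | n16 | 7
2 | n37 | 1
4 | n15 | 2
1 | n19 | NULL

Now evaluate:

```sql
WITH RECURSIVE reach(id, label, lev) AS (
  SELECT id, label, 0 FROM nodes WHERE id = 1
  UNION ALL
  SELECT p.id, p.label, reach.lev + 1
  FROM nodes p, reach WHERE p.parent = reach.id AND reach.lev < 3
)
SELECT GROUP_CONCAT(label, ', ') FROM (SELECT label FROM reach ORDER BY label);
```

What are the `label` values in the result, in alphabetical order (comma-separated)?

Base: id=1 (n19) at lev 0.
Iteration 1: rows with parent in {1} -> n37 (id 2, lev 1).
Iteration 2: rows with parent in {2} -> n8 (id 3, lev 2), n15 (id 4, lev 2), n20 (id 5, lev 2), n36 (id 6, lev 2).
Iteration 3: rows with parent in {3,4,5,6} -> n1 (id 7, lev 3), n39 (id 8, lev 3).
Iteration 4: lev < 3 fails for all current rows; recursion stops.

n1, n15, n19, n20, n36, n37, n39, n8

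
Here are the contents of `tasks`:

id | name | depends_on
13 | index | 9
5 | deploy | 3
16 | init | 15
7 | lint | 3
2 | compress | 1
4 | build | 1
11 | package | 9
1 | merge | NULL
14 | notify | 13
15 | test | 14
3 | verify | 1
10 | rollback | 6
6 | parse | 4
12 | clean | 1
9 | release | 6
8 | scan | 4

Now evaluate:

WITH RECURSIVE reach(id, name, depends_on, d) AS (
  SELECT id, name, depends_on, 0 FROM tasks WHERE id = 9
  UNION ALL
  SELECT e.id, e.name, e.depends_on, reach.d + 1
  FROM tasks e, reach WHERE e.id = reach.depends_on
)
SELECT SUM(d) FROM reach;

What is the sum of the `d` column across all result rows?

Base: id=9 (release), depends_on=6, d 0.
Iteration 1: join on id=6 -> parse (id 6, depends_on=4, d 1).
Iteration 2: join on id=4 -> build (id 4, depends_on=1, d 2).
Iteration 3: join on id=1 -> merge (id 1, depends_on=NULL, d 3).
Iteration 4: depends_on is NULL; no match; recursion stops.
SUM(d) = 0 + 1 + 2 + 3 = 6.

6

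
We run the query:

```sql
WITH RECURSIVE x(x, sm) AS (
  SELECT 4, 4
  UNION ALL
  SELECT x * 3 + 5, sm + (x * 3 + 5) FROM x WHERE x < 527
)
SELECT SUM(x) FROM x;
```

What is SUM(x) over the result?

2351

Base: x=4, sm=4.
Iteration 1: 4 < 527 holds -> x = 4 * 3 + 5 = 17, sm = 4 + 17 = 21.
Iteration 2: 17 < 527 holds -> x = 17 * 3 + 5 = 56, sm = 21 + 56 = 77.
Iteration 3: 56 < 527 holds -> x = 56 * 3 + 5 = 173, sm = 77 + 173 = 250.
Iteration 4: 173 < 527 holds -> x = 173 * 3 + 5 = 524, sm = 250 + 524 = 774.
Iteration 5: 524 < 527 holds -> x = 524 * 3 + 5 = 1577, sm = 774 + 1577 = 2351.
Iteration 6: 1577 < 527 fails; recursion stops.
SUM(x) = 4 + 17 + 56 + 173 + 524 + 1577 = 2351.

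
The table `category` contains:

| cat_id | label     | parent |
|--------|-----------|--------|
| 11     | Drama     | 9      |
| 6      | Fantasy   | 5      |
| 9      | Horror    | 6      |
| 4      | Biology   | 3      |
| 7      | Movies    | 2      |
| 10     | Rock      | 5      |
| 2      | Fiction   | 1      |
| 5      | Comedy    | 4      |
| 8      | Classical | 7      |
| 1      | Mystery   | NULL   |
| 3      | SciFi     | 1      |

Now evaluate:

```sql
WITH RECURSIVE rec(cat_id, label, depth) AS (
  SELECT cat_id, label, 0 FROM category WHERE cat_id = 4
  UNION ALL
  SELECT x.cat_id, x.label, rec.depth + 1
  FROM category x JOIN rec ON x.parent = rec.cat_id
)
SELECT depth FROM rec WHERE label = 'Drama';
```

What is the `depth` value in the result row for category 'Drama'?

Base: cat_id=4 (Biology) at depth 0.
Iteration 1: rows with parent in {4} -> Comedy (id 5, depth 1).
Iteration 2: rows with parent in {5} -> Fantasy (id 6, depth 2), Rock (id 10, depth 2).
Iteration 3: rows with parent in {6,10} -> Horror (id 9, depth 3).
Iteration 4: rows with parent in {9} -> Drama (id 11, depth 4).
Iteration 5: no rows with parent in {11}; recursion stops.

4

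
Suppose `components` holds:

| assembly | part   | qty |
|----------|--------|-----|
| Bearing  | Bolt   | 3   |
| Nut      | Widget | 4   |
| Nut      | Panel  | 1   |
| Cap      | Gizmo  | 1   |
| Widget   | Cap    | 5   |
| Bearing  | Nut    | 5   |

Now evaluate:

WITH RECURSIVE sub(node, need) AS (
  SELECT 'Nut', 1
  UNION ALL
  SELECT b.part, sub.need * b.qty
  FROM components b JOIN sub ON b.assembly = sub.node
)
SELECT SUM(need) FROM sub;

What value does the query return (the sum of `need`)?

Base: (Nut, need=1).
Iteration 1: components of {Nut} -> Panel = 1*1 = 1, Widget = 1*4 = 4.
Iteration 2: components of {Panel,Widget} -> Cap = 4*5 = 20.
Iteration 3: components of {Cap} -> Gizmo = 20*1 = 20.
Iteration 4: no further components; recursion stops.
SUM(need) = 1 + 4 + 1 + 20 + 20 = 46.

46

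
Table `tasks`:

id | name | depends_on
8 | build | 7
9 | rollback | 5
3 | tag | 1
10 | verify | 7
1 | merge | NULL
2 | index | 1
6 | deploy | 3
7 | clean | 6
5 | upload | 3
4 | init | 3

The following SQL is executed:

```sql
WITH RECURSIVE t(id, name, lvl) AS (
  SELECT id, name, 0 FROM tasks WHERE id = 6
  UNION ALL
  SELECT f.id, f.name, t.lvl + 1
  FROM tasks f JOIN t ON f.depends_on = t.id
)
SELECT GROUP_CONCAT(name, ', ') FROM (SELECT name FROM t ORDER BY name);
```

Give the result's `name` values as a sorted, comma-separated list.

build, clean, deploy, verify

Base: id=6 (deploy) at lvl 0.
Iteration 1: rows with depends_on in {6} -> clean (id 7, lvl 1).
Iteration 2: rows with depends_on in {7} -> build (id 8, lvl 2), verify (id 10, lvl 2).
Iteration 3: no rows with depends_on in {8,10}; recursion stops.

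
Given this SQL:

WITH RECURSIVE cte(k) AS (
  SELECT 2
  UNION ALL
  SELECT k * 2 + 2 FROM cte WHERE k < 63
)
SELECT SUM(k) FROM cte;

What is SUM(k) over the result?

Base: k=2.
Iteration 1: 2 < 63 holds -> k = 2 * 2 + 2 = 6.
Iteration 2: 6 < 63 holds -> k = 6 * 2 + 2 = 14.
Iteration 3: 14 < 63 holds -> k = 14 * 2 + 2 = 30.
Iteration 4: 30 < 63 holds -> k = 30 * 2 + 2 = 62.
Iteration 5: 62 < 63 holds -> k = 62 * 2 + 2 = 126.
Iteration 6: 126 < 63 fails; recursion stops.
SUM(k) = 2 + 6 + 14 + 30 + 62 + 126 = 240.

240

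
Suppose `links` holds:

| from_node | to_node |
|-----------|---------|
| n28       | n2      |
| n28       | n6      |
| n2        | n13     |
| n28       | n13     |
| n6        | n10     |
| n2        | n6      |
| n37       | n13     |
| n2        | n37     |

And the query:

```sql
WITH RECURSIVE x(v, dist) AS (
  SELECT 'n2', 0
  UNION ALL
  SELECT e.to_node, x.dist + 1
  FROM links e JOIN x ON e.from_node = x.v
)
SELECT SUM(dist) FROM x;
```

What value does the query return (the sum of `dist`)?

Base: (n2, dist=0).
Iteration 1: edges from {n2} -> (n13, dist=1), (n37, dist=1), (n6, dist=1).
Iteration 2: edges from {n13,n37,n6} -> (n10, dist=2), (n13, dist=2).
Iteration 3: no outgoing edges from {n10,n13}; recursion stops.
SUM(dist) = 0 + 1 + 1 + 1 + 2 + 2 = 7.

7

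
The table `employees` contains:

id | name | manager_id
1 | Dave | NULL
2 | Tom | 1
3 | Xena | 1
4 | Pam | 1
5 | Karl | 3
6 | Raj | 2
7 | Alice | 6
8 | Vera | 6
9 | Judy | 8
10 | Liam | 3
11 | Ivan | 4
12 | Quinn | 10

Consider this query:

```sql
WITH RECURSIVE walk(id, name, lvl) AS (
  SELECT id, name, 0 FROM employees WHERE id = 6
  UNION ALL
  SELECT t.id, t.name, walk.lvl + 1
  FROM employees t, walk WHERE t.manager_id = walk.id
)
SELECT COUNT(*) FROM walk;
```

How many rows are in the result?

4

Base: id=6 (Raj) at lvl 0.
Iteration 1: rows with manager_id in {6} -> Alice (id 7, lvl 1), Vera (id 8, lvl 1).
Iteration 2: rows with manager_id in {7,8} -> Judy (id 9, lvl 2).
Iteration 3: no rows with manager_id in {9}; recursion stops.
Total rows emitted: 4.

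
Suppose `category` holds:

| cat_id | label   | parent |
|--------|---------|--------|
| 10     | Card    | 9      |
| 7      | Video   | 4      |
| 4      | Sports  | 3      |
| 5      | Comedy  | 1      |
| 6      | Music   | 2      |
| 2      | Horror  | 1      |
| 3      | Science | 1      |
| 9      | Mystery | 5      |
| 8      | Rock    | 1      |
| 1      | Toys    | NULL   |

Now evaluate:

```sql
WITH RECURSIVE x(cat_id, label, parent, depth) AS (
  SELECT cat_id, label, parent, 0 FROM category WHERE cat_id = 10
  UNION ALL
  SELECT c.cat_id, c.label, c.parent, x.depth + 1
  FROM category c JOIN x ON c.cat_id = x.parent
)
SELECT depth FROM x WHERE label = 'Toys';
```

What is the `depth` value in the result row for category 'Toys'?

Base: cat_id=10 (Card), parent=9, depth 0.
Iteration 1: join on cat_id=9 -> Mystery (id 9, parent=5, depth 1).
Iteration 2: join on cat_id=5 -> Comedy (id 5, parent=1, depth 2).
Iteration 3: join on cat_id=1 -> Toys (id 1, parent=NULL, depth 3).
Iteration 4: parent is NULL; no match; recursion stops.

3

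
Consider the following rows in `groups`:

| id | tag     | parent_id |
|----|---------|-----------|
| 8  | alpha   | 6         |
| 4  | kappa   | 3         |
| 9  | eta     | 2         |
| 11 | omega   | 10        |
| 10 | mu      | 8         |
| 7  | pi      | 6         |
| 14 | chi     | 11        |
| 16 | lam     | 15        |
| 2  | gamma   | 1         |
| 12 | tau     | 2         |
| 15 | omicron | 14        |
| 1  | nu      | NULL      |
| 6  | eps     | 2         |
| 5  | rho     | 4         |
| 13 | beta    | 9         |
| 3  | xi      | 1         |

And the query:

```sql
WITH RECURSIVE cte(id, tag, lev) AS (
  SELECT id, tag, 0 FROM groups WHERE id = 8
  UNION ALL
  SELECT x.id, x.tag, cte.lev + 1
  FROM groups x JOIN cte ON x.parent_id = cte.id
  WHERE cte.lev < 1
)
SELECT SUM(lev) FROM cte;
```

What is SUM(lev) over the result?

Base: id=8 (alpha) at lev 0.
Iteration 1: rows with parent_id in {8} -> mu (id 10, lev 1).
Iteration 2: lev < 1 fails for all current rows; recursion stops.
SUM(lev) = 0 + 1 = 1.

1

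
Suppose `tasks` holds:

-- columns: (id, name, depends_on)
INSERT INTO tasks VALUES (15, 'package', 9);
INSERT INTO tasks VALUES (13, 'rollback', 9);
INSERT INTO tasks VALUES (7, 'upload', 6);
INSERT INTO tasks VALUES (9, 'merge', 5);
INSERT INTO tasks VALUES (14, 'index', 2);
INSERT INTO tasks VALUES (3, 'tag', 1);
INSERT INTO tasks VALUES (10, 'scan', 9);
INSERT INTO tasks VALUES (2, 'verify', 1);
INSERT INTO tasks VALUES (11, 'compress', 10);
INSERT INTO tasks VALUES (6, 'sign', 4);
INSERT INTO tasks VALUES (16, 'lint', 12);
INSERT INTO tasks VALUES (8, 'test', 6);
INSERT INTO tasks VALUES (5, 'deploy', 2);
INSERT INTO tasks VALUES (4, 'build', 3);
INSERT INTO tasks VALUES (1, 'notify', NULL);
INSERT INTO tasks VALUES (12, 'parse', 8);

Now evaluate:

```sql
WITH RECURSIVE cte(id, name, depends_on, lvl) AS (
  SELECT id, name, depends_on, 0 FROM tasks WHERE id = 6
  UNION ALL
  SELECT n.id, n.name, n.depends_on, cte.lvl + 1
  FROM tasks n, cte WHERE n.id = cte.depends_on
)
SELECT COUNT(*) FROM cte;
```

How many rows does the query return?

4

Base: id=6 (sign), depends_on=4, lvl 0.
Iteration 1: join on id=4 -> build (id 4, depends_on=3, lvl 1).
Iteration 2: join on id=3 -> tag (id 3, depends_on=1, lvl 2).
Iteration 3: join on id=1 -> notify (id 1, depends_on=NULL, lvl 3).
Iteration 4: depends_on is NULL; no match; recursion stops.
Total rows emitted: 4.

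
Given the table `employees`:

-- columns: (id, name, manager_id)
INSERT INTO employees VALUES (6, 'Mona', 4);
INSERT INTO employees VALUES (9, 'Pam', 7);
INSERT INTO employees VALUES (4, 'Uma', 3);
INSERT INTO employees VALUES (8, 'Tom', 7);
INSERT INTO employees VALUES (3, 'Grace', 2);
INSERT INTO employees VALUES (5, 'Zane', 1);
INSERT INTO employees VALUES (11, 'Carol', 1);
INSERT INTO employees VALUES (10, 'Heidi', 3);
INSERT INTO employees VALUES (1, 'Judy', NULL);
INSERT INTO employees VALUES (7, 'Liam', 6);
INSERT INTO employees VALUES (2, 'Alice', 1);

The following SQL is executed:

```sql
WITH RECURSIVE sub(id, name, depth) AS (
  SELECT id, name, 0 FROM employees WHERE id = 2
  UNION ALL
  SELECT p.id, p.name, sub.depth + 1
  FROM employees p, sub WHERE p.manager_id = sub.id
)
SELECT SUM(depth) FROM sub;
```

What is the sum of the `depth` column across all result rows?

22

Base: id=2 (Alice) at depth 0.
Iteration 1: rows with manager_id in {2} -> Grace (id 3, depth 1).
Iteration 2: rows with manager_id in {3} -> Uma (id 4, depth 2), Heidi (id 10, depth 2).
Iteration 3: rows with manager_id in {4,10} -> Mona (id 6, depth 3).
Iteration 4: rows with manager_id in {6} -> Liam (id 7, depth 4).
Iteration 5: rows with manager_id in {7} -> Tom (id 8, depth 5), Pam (id 9, depth 5).
Iteration 6: no rows with manager_id in {8,9}; recursion stops.
SUM(depth) = 0 + 1 + 2 + 2 + 3 + 4 + 5 + 5 = 22.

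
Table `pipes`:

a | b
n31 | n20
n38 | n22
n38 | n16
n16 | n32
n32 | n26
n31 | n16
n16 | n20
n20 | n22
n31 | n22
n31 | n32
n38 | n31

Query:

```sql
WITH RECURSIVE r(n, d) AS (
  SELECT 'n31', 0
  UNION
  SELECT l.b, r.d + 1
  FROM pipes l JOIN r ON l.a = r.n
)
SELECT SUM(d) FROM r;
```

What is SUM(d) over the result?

18

Base: (n31, d=0).
Iteration 1: edges from {n31} -> (n16, d=1), (n20, d=1), (n22, d=1), (n32, d=1).
Iteration 2: edges from {n16,n20,n22,n32} -> (n20, d=2), (n22, d=2), (n26, d=2), (n32, d=2).
Iteration 3: edges from {n20,n22,n26,n32} -> (n22, d=3), (n26, d=3).
Iteration 4: no outgoing edges from {n22,n26}; recursion stops.
SUM(d) = 0 + 1 + 1 + 1 + 1 + 2 + 2 + 2 + 2 + 3 + 3 = 18.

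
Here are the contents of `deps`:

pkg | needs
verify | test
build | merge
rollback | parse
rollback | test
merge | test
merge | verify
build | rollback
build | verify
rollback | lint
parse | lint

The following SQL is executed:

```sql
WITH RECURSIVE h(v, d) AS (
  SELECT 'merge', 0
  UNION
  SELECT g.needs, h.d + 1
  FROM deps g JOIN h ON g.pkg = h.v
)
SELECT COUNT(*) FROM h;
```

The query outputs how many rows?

Base: (merge, d=0).
Iteration 1: edges from {merge} -> (test, d=1), (verify, d=1).
Iteration 2: edges from {test,verify} -> (test, d=2).
Iteration 3: no outgoing edges from {test}; recursion stops.
Total rows emitted: 4.

4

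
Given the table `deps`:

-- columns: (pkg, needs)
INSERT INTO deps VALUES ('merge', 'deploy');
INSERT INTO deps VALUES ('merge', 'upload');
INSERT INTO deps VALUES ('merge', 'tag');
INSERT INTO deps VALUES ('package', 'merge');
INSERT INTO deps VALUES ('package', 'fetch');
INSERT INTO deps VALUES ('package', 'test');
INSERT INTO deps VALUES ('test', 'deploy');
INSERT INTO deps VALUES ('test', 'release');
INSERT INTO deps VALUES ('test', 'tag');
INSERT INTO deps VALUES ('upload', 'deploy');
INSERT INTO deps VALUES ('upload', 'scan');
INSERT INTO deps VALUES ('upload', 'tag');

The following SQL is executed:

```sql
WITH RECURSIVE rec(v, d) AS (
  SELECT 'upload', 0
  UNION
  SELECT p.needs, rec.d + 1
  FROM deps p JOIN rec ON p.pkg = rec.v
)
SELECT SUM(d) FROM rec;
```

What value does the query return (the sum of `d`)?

3

Base: (upload, d=0).
Iteration 1: edges from {upload} -> (deploy, d=1), (scan, d=1), (tag, d=1).
Iteration 2: no outgoing edges from {deploy,scan,tag}; recursion stops.
SUM(d) = 0 + 1 + 1 + 1 = 3.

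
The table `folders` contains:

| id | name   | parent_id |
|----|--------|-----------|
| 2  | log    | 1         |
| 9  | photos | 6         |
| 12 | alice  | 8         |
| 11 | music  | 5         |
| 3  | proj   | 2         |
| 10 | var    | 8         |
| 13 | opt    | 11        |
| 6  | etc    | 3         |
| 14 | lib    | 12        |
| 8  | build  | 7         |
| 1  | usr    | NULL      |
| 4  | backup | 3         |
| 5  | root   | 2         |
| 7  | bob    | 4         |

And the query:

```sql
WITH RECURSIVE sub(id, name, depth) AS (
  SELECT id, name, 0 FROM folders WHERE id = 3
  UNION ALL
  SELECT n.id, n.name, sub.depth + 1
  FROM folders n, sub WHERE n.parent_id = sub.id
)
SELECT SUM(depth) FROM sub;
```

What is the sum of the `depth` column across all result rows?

Base: id=3 (proj) at depth 0.
Iteration 1: rows with parent_id in {3} -> backup (id 4, depth 1), etc (id 6, depth 1).
Iteration 2: rows with parent_id in {4,6} -> bob (id 7, depth 2), photos (id 9, depth 2).
Iteration 3: rows with parent_id in {7,9} -> build (id 8, depth 3).
Iteration 4: rows with parent_id in {8} -> var (id 10, depth 4), alice (id 12, depth 4).
Iteration 5: rows with parent_id in {10,12} -> lib (id 14, depth 5).
Iteration 6: no rows with parent_id in {14}; recursion stops.
SUM(depth) = 0 + 1 + 1 + 2 + 2 + 3 + 4 + 4 + 5 = 22.

22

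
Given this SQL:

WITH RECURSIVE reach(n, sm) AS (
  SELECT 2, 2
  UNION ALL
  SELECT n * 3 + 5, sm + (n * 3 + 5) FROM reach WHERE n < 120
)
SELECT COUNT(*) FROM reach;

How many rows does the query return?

Base: n=2, sm=2.
Iteration 1: 2 < 120 holds -> n = 2 * 3 + 5 = 11, sm = 2 + 11 = 13.
Iteration 2: 11 < 120 holds -> n = 11 * 3 + 5 = 38, sm = 13 + 38 = 51.
Iteration 3: 38 < 120 holds -> n = 38 * 3 + 5 = 119, sm = 51 + 119 = 170.
Iteration 4: 119 < 120 holds -> n = 119 * 3 + 5 = 362, sm = 170 + 362 = 532.
Iteration 5: 362 < 120 fails; recursion stops.
Total rows emitted: 5.

5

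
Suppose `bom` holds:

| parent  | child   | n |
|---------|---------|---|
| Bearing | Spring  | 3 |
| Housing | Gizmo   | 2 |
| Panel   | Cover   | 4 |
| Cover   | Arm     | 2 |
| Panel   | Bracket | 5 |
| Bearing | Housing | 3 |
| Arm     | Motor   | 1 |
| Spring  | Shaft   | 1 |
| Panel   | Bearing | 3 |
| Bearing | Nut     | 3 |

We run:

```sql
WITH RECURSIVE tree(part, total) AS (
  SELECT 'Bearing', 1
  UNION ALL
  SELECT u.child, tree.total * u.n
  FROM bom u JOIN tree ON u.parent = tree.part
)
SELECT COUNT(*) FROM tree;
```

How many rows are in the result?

6

Base: (Bearing, total=1).
Iteration 1: components of {Bearing} -> Housing = 1*3 = 3, Nut = 1*3 = 3, Spring = 1*3 = 3.
Iteration 2: components of {Housing,Nut,Spring} -> Gizmo = 3*2 = 6, Shaft = 3*1 = 3.
Iteration 3: no further components; recursion stops.
Total rows emitted: 6.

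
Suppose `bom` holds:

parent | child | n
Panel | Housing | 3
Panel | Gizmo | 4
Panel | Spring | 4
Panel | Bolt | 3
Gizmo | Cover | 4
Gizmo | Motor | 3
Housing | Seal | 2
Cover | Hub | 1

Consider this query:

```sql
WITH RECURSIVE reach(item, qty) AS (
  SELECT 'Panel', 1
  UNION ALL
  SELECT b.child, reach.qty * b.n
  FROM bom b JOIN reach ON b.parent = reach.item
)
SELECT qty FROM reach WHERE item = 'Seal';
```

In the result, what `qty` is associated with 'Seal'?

Base: (Panel, qty=1).
Iteration 1: components of {Panel} -> Bolt = 1*3 = 3, Gizmo = 1*4 = 4, Housing = 1*3 = 3, Spring = 1*4 = 4.
Iteration 2: components of {Bolt,Gizmo,Housing,Spring} -> Cover = 4*4 = 16, Motor = 4*3 = 12, Seal = 3*2 = 6.
Iteration 3: components of {Cover,Motor,Seal} -> Hub = 16*1 = 16.
Iteration 4: no further components; recursion stops.

6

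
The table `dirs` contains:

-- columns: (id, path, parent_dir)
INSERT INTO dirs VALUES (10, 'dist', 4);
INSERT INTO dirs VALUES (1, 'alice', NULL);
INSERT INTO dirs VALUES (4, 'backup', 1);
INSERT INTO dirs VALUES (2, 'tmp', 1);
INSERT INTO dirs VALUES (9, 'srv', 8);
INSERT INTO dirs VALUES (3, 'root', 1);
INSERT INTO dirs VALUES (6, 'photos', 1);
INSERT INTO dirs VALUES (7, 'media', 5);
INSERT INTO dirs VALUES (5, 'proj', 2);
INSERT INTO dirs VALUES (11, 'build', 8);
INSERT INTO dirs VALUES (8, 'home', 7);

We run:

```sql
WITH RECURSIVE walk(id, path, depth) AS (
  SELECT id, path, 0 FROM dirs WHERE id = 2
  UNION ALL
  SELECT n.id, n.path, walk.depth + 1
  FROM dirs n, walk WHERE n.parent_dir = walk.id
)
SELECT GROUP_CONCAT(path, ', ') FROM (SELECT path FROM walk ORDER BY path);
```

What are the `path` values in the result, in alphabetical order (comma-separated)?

Base: id=2 (tmp) at depth 0.
Iteration 1: rows with parent_dir in {2} -> proj (id 5, depth 1).
Iteration 2: rows with parent_dir in {5} -> media (id 7, depth 2).
Iteration 3: rows with parent_dir in {7} -> home (id 8, depth 3).
Iteration 4: rows with parent_dir in {8} -> srv (id 9, depth 4), build (id 11, depth 4).
Iteration 5: no rows with parent_dir in {9,11}; recursion stops.

build, home, media, proj, srv, tmp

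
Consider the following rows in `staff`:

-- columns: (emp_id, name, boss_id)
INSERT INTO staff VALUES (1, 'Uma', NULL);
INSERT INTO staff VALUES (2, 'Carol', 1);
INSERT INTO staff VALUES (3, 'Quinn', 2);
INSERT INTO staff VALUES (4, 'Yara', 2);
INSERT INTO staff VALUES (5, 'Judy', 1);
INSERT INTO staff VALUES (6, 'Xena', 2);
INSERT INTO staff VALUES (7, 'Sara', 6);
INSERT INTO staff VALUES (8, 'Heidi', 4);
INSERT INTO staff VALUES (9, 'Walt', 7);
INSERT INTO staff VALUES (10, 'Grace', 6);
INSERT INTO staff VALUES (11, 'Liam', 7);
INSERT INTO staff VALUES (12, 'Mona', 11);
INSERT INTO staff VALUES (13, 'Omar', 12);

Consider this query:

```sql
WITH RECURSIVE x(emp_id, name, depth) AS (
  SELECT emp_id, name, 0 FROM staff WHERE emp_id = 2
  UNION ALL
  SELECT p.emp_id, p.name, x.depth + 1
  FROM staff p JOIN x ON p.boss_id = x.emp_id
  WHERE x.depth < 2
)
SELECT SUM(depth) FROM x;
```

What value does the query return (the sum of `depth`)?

Base: emp_id=2 (Carol) at depth 0.
Iteration 1: rows with boss_id in {2} -> Quinn (id 3, depth 1), Yara (id 4, depth 1), Xena (id 6, depth 1).
Iteration 2: rows with boss_id in {3,4,6} -> Sara (id 7, depth 2), Heidi (id 8, depth 2), Grace (id 10, depth 2).
Iteration 3: depth < 2 fails for all current rows; recursion stops.
SUM(depth) = 0 + 1 + 1 + 1 + 2 + 2 + 2 = 9.

9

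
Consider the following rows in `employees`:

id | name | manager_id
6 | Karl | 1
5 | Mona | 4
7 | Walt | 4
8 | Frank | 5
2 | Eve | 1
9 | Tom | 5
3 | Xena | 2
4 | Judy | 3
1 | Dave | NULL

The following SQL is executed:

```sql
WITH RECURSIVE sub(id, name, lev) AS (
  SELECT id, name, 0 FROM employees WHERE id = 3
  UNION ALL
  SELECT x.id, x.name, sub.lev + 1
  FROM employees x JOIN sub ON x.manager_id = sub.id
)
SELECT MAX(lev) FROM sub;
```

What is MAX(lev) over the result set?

3

Base: id=3 (Xena) at lev 0.
Iteration 1: rows with manager_id in {3} -> Judy (id 4, lev 1).
Iteration 2: rows with manager_id in {4} -> Mona (id 5, lev 2), Walt (id 7, lev 2).
Iteration 3: rows with manager_id in {5,7} -> Frank (id 8, lev 3), Tom (id 9, lev 3).
Iteration 4: no rows with manager_id in {8,9}; recursion stops.
lev values: 0, 1, 2, 2, 3, 3; the maximum is 3.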